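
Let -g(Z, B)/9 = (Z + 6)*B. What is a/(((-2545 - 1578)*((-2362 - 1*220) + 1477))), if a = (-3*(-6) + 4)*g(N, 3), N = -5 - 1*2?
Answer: 594/4555915 ≈ 0.00013038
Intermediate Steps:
N = -7 (N = -5 - 2 = -7)
g(Z, B) = -9*B*(6 + Z) (g(Z, B) = -9*(Z + 6)*B = -9*(6 + Z)*B = -9*B*(6 + Z))
a = 594 (a = (-3*(-6) + 4)*(-9*3*(6 - 7)) = (18 + 4)*(-9*3*(-1)) = 22*27 = 594)
a/(((-2545 - 1578)*((-2362 - 1*220) + 1477))) = 594/(((-2545 - 1578)*((-2362 - 1*220) + 1477))) = 594/((-4123*((-2362 - 220) + 1477))) = 594/((-4123*(-2582 + 1477))) = 594/((-4123*(-1105))) = 594/4555915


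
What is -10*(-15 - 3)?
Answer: 180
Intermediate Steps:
-10*(-15 - 3) = -10*(-18) = 180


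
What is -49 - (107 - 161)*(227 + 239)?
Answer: 25115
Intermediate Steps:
-49 - (107 - 161)*(227 + 239) = -49 - (-54)*466 = -49 - 1*(-25164) = -49 + 25164 = 25115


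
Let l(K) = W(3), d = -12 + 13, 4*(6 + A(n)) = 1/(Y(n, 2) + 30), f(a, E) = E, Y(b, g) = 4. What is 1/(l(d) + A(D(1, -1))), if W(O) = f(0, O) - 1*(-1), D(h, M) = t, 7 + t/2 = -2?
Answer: -136/271 ≈ -0.50185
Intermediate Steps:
t = -18 (t = -14 + 2*(-2) = -14 - 4 = -18)
D(h, M) = -18
A(n) = -815/136 (A(n) = -6 + 1/(4*(4 + 30)) = -6 + (¼)/34 = -6 + (¼)*(1/34) = -6 + 1/136 = -815/136)
W(O) = 1 + O (W(O) = O - 1*(-1) = O + 1 = 1 + O)
d = 1
l(K) = 4 (l(K) = 1 + 3 = 4)
1/(l(d) + A(D(1, -1))) = 1/(4 - 815/136) = 1/(-271/136) = -136/271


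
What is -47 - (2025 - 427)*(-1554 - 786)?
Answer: 3739273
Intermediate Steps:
-47 - (2025 - 427)*(-1554 - 786) = -47 - 1598*(-2340) = -47 - 1*(-3739320) = -47 + 3739320 = 3739273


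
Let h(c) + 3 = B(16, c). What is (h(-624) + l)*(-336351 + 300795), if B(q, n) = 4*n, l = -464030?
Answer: 16587905124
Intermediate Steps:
h(c) = -3 + 4*c
(h(-624) + l)*(-336351 + 300795) = ((-3 + 4*(-624)) - 464030)*(-336351 + 300795) = ((-3 - 2496) - 464030)*(-35556) = (-2499 - 464030)*(-35556) = -466529*(-35556) = 16587905124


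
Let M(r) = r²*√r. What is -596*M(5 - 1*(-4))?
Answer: -144828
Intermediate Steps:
M(r) = r^(5/2)
-596*M(5 - 1*(-4)) = -596*(5 - 1*(-4))^(5/2) = -596*(5 + 4)^(5/2) = -596*9^(5/2) = -596*243 = -144828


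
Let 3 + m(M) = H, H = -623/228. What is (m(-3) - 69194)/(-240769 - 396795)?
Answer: 15777539/145364592 ≈ 0.10854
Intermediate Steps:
H = -623/228 (H = -623*1/228 = -623/228 ≈ -2.7325)
m(M) = -1307/228 (m(M) = -3 - 623/228 = -1307/228)
(m(-3) - 69194)/(-240769 - 396795) = (-1307/228 - 69194)/(-240769 - 396795) = -15777539/228/(-637564) = -15777539/228*(-1/637564) = 15777539/145364592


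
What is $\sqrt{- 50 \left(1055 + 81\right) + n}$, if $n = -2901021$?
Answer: $i \sqrt{2957821} \approx 1719.8 i$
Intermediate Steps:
$\sqrt{- 50 \left(1055 + 81\right) + n} = \sqrt{- 50 \left(1055 + 81\right) - 2901021} = \sqrt{\left(-50\right) 1136 - 2901021} = \sqrt{-56800 - 2901021} = \sqrt{-2957821} = i \sqrt{2957821}$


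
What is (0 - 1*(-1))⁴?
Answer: 1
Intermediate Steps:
(0 - 1*(-1))⁴ = (0 + 1)⁴ = 1⁴ = 1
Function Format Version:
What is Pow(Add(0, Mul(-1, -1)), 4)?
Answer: 1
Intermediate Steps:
Pow(Add(0, Mul(-1, -1)), 4) = Pow(Add(0, 1), 4) = Pow(1, 4) = 1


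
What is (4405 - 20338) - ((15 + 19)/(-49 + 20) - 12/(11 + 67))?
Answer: -6006241/377 ≈ -15932.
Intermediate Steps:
(4405 - 20338) - ((15 + 19)/(-49 + 20) - 12/(11 + 67)) = -15933 - (34/(-29) - 12/78) = -15933 - (34*(-1/29) + (1/78)*(-12)) = -15933 - (-34/29 - 2/13) = -15933 - 1*(-500/377) = -15933 + 500/377 = -6006241/377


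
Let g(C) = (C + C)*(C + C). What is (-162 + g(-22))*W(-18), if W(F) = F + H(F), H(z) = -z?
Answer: 0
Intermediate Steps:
g(C) = 4*C² (g(C) = (2*C)*(2*C) = 4*C²)
W(F) = 0 (W(F) = F - F = 0)
(-162 + g(-22))*W(-18) = (-162 + 4*(-22)²)*0 = (-162 + 4*484)*0 = (-162 + 1936)*0 = 1774*0 = 0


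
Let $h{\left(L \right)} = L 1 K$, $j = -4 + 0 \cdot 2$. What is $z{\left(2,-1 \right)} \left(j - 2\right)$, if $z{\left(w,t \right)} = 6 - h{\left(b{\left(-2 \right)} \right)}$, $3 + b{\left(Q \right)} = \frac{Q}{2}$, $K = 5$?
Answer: $-156$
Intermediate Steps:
$j = -4$ ($j = -4 + 0 = -4$)
$b{\left(Q \right)} = -3 + \frac{Q}{2}$
$h{\left(L \right)} = 5 L$ ($h{\left(L \right)} = L 1 \cdot 5 = L 5 = 5 L$)
$z{\left(w,t \right)} = 26$ ($z{\left(w,t \right)} = 6 - 5 \left(-3 + \frac{1}{2} \left(-2\right)\right) = 6 - 5 \left(-3 - 1\right) = 6 - 5 \left(-4\right) = 6 - -20 = 6 + 20 = 26$)
$z{\left(2,-1 \right)} \left(j - 2\right) = 26 \left(-4 - 2\right) = 26 \left(-6\right) = -156$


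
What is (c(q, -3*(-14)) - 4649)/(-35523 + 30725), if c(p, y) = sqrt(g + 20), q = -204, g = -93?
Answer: 4649/4798 - I*sqrt(73)/4798 ≈ 0.96895 - 0.0017807*I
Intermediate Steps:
c(p, y) = I*sqrt(73) (c(p, y) = sqrt(-93 + 20) = sqrt(-73) = I*sqrt(73))
(c(q, -3*(-14)) - 4649)/(-35523 + 30725) = (I*sqrt(73) - 4649)/(-35523 + 30725) = (-4649 + I*sqrt(73))/(-4798) = (-4649 + I*sqrt(73))*(-1/4798) = 4649/4798 - I*sqrt(73)/4798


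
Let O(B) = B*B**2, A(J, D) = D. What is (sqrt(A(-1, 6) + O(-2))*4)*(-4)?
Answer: -16*I*sqrt(2) ≈ -22.627*I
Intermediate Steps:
O(B) = B**3
(sqrt(A(-1, 6) + O(-2))*4)*(-4) = (sqrt(6 + (-2)**3)*4)*(-4) = (sqrt(6 - 8)*4)*(-4) = (sqrt(-2)*4)*(-4) = ((I*sqrt(2))*4)*(-4) = (4*I*sqrt(2))*(-4) = -16*I*sqrt(2)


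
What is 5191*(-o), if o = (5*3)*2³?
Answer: -622920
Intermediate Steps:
o = 120 (o = 15*8 = 120)
5191*(-o) = 5191*(-1*120) = 5191*(-120) = -622920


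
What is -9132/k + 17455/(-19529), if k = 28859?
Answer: -682072673/563587411 ≈ -1.2102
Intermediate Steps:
-9132/k + 17455/(-19529) = -9132/28859 + 17455/(-19529) = -9132*1/28859 + 17455*(-1/19529) = -9132/28859 - 17455/19529 = -682072673/563587411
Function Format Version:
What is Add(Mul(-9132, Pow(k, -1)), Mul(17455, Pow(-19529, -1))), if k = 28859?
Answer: Rational(-682072673, 563587411) ≈ -1.2102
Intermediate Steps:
Add(Mul(-9132, Pow(k, -1)), Mul(17455, Pow(-19529, -1))) = Add(Mul(-9132, Pow(28859, -1)), Mul(17455, Pow(-19529, -1))) = Add(Mul(-9132, Rational(1, 28859)), Mul(17455, Rational(-1, 19529))) = Add(Rational(-9132, 28859), Rational(-17455, 19529)) = Rational(-682072673, 563587411)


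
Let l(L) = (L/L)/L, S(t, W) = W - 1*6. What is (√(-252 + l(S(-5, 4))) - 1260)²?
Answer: (2520 - I*√1010)²/4 ≈ 1.5873e+6 - 40043.0*I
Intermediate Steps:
S(t, W) = -6 + W (S(t, W) = W - 6 = -6 + W)
l(L) = 1/L
(√(-252 + l(S(-5, 4))) - 1260)² = (√(-252 + 1/(-6 + 4)) - 1260)² = (√(-252 + 1/(-2)) - 1260)² = (√(-252 - ½) - 1260)² = (√(-505/2) - 1260)² = (I*√1010/2 - 1260)² = (-1260 + I*√1010/2)²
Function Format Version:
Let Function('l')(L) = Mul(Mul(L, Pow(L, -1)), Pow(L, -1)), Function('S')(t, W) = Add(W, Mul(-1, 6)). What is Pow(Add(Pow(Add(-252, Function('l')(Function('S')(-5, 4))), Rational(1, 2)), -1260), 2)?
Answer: Mul(Rational(1, 4), Pow(Add(2520, Mul(-1, I, Pow(1010, Rational(1, 2)))), 2)) ≈ Add(1.5873e+6, Mul(-40043., I))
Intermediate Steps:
Function('S')(t, W) = Add(-6, W) (Function('S')(t, W) = Add(W, -6) = Add(-6, W))
Function('l')(L) = Pow(L, -1) (Function('l')(L) = Mul(1, Pow(L, -1)) = Pow(L, -1))
Pow(Add(Pow(Add(-252, Function('l')(Function('S')(-5, 4))), Rational(1, 2)), -1260), 2) = Pow(Add(Pow(Add(-252, Pow(Add(-6, 4), -1)), Rational(1, 2)), -1260), 2) = Pow(Add(Pow(Add(-252, Pow(-2, -1)), Rational(1, 2)), -1260), 2) = Pow(Add(Pow(Add(-252, Rational(-1, 2)), Rational(1, 2)), -1260), 2) = Pow(Add(Pow(Rational(-505, 2), Rational(1, 2)), -1260), 2) = Pow(Add(Mul(Rational(1, 2), I, Pow(1010, Rational(1, 2))), -1260), 2) = Pow(Add(-1260, Mul(Rational(1, 2), I, Pow(1010, Rational(1, 2)))), 2)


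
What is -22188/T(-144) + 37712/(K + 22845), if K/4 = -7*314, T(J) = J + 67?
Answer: 314711788/1082081 ≈ 290.84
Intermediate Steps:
T(J) = 67 + J
K = -8792 (K = 4*(-7*314) = 4*(-2198) = -8792)
-22188/T(-144) + 37712/(K + 22845) = -22188/(67 - 144) + 37712/(-8792 + 22845) = -22188/(-77) + 37712/14053 = -22188*(-1/77) + 37712*(1/14053) = 22188/77 + 37712/14053 = 314711788/1082081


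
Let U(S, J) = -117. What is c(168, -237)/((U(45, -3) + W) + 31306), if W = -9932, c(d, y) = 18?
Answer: 18/21257 ≈ 0.00084678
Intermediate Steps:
c(168, -237)/((U(45, -3) + W) + 31306) = 18/((-117 - 9932) + 31306) = 18/(-10049 + 31306) = 18/21257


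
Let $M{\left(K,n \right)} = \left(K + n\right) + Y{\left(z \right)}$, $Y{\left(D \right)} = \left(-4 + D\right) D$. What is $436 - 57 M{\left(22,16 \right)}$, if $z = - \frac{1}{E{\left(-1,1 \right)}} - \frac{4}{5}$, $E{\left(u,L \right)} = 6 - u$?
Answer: $- \frac{2444663}{1225} \approx -1995.6$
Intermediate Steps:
$z = - \frac{33}{35}$ ($z = - \frac{1}{6 - -1} - \frac{4}{5} = - \frac{1}{6 + 1} - \frac{4}{5} = - \frac{1}{7} - \frac{4}{5} = - \frac{33}{35} \approx -0.94286$)
$Y{\left(D \right)} = D \left(-4 + D\right)$
$M{\left(K,n \right)} = \frac{5709}{1225} + K + n$ ($M{\left(K,n \right)} = \left(K + n\right) - \frac{33 \left(-4 - \frac{33}{35}\right)}{35} = \left(K + n\right) - - \frac{5709}{1225} = \left(K + n\right) + \frac{5709}{1225} = \frac{5709}{1225} + K + n$)
$436 - 57 M{\left(22,16 \right)} = 436 - 57 \left(\frac{5709}{1225} + 22 + 16\right) = 436 - \frac{2978763}{1225} = - \frac{2444663}{1225}$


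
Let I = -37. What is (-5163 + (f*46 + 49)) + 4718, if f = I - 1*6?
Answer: -2374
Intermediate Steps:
f = -43 (f = -37 - 1*6 = -37 - 6 = -43)
(-5163 + (f*46 + 49)) + 4718 = (-5163 + (-43*46 + 49)) + 4718 = (-5163 + (-1978 + 49)) + 4718 = (-5163 - 1929) + 4718 = -7092 + 4718 = -2374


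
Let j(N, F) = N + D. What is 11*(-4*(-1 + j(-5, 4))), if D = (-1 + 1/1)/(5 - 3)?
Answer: 264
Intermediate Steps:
D = 0 (D = (-1 + 1)/2 = 0*(½) = 0)
j(N, F) = N (j(N, F) = N + 0 = N)
11*(-4*(-1 + j(-5, 4))) = 11*(-4*(-1 - 5)) = 11*(-4*(-6)) = 11*24 = 264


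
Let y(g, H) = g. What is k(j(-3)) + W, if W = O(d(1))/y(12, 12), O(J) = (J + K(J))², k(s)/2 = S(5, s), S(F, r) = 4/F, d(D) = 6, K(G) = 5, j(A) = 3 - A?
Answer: 701/60 ≈ 11.683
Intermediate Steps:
k(s) = 8/5 (k(s) = 2*(4/5) = 2*(4*(⅕)) = 2*(⅘) = 8/5)
O(J) = (5 + J)² (O(J) = (J + 5)² = (5 + J)²)
W = 121/12 (W = (5 + 6)²/12 = 11²*(1/12) = 121*(1/12) = 121/12 ≈ 10.083)
k(j(-3)) + W = 8/5 + 121/12 = 701/60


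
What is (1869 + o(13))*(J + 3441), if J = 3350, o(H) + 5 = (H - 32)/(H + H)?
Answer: 328989995/26 ≈ 1.2653e+7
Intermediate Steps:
o(H) = -5 + (-32 + H)/(2*H) (o(H) = -5 + (H - 32)/(H + H) = -5 + (-32 + H)/((2*H)) = -5 + (-32 + H)*(1/(2*H)) = -5 + (-32 + H)/(2*H))
(1869 + o(13))*(J + 3441) = (1869 + (-9/2 - 16/13))*(3350 + 3441) = (1869 + (-9/2 - 16*1/13))*6791 = (1869 + (-9/2 - 16/13))*6791 = (1869 - 149/26)*6791 = (48445/26)*6791 = 328989995/26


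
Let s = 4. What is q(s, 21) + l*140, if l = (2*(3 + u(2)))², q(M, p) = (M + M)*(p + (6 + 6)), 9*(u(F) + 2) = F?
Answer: 89144/81 ≈ 1100.5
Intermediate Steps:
u(F) = -2 + F/9
q(M, p) = 2*M*(12 + p) (q(M, p) = (2*M)*(p + 12) = (2*M)*(12 + p) = 2*M*(12 + p))
l = 484/81 (l = (2*(3 + (-2 + (⅑)*2)))² = (2*(3 + (-2 + 2/9)))² = (2*(3 - 16/9))² = (2*(11/9))² = (22/9)² = 484/81 ≈ 5.9753)
q(s, 21) + l*140 = 2*4*(12 + 21) + (484/81)*140 = 2*4*33 + 67760/81 = 264 + 67760/81 = 89144/81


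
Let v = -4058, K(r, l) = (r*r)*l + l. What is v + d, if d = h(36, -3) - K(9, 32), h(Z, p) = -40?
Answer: -6722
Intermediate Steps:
K(r, l) = l + l*r**2 (K(r, l) = r**2*l + l = l*r**2 + l = l + l*r**2)
d = -2664 (d = -40 - 32*(1 + 9**2) = -40 - 32*(1 + 81) = -40 - 32*82 = -40 - 1*2624 = -40 - 2624 = -2664)
v + d = -4058 - 2664 = -6722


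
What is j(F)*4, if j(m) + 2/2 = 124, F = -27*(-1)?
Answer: 492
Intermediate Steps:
F = 27
j(m) = 123 (j(m) = -1 + 124 = 123)
j(F)*4 = 123*4 = 492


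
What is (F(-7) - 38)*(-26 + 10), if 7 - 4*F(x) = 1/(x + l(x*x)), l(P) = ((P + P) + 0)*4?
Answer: 223304/385 ≈ 580.01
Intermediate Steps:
l(P) = 8*P (l(P) = (2*P + 0)*4 = (2*P)*4 = 8*P)
F(x) = 7/4 - 1/(4*(x + 8*x²)) (F(x) = 7/4 - 1/(4*(x + 8*(x*x))) = 7/4 - 1/(4*(x + 8*x²)))
(F(-7) - 38)*(-26 + 10) = ((¼)*(-1 + 7*(-7) + 56*(-7)²)/(-7*(1 + 8*(-7))) - 38)*(-26 + 10) = ((¼)*(-⅐)*(-1 - 49 + 56*49)/(1 - 56) - 38)*(-16) = ((¼)*(-⅐)*(-1 - 49 + 2744)/(-55) - 38)*(-16) = ((¼)*(-⅐)*(-1/55)*2694 - 38)*(-16) = (1347/770 - 38)*(-16) = -27913/770*(-16) = 223304/385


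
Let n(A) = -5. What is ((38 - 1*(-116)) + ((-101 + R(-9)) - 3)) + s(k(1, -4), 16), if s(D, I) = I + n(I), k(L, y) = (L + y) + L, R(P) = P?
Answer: 52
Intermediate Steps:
k(L, y) = y + 2*L
s(D, I) = -5 + I (s(D, I) = I - 5 = -5 + I)
((38 - 1*(-116)) + ((-101 + R(-9)) - 3)) + s(k(1, -4), 16) = ((38 - 1*(-116)) + ((-101 - 9) - 3)) + (-5 + 16) = ((38 + 116) + (-110 - 3)) + 11 = (154 - 113) + 11 = 41 + 11 = 52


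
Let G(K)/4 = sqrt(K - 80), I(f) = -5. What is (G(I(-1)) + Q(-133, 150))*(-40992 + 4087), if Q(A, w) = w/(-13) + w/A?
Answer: 808219500/1729 - 147620*I*sqrt(85) ≈ 4.6745e+5 - 1.361e+6*I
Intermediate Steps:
Q(A, w) = -w/13 + w/A (Q(A, w) = w*(-1/13) + w/A = -w/13 + w/A)
G(K) = 4*sqrt(-80 + K) (G(K) = 4*sqrt(K - 80) = 4*sqrt(-80 + K))
(G(I(-1)) + Q(-133, 150))*(-40992 + 4087) = (4*sqrt(-80 - 5) + (-1/13*150 + 150/(-133)))*(-40992 + 4087) = (4*sqrt(-85) + (-150/13 + 150*(-1/133)))*(-36905) = (4*(I*sqrt(85)) + (-150/13 - 150/133))*(-36905) = (4*I*sqrt(85) - 21900/1729)*(-36905) = (-21900/1729 + 4*I*sqrt(85))*(-36905) = 808219500/1729 - 147620*I*sqrt(85)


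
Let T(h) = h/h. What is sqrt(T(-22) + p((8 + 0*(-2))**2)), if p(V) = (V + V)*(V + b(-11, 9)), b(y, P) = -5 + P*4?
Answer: sqrt(12161) ≈ 110.28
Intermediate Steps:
T(h) = 1
b(y, P) = -5 + 4*P
p(V) = 2*V*(31 + V) (p(V) = (V + V)*(V + (-5 + 4*9)) = (2*V)*(V + (-5 + 36)) = (2*V)*(V + 31) = (2*V)*(31 + V) = 2*V*(31 + V))
sqrt(T(-22) + p((8 + 0*(-2))**2)) = sqrt(1 + 2*(8 + 0*(-2))**2*(31 + (8 + 0*(-2))**2)) = sqrt(1 + 2*(8 + 0)**2*(31 + (8 + 0)**2)) = sqrt(1 + 2*8**2*(31 + 8**2)) = sqrt(1 + 2*64*(31 + 64)) = sqrt(1 + 2*64*95) = sqrt(1 + 12160) = sqrt(12161)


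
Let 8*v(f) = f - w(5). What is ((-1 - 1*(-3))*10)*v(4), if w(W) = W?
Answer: -5/2 ≈ -2.5000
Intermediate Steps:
v(f) = -5/8 + f/8 (v(f) = (f - 1*5)/8 = (f - 5)/8 = (-5 + f)/8 = -5/8 + f/8)
((-1 - 1*(-3))*10)*v(4) = ((-1 - 1*(-3))*10)*(-5/8 + (⅛)*4) = ((-1 + 3)*10)*(-5/8 + ½) = (2*10)*(-⅛) = 20*(-⅛) = -5/2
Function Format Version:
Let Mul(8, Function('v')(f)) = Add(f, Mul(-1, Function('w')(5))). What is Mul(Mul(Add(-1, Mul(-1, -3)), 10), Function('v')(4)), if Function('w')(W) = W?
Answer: Rational(-5, 2) ≈ -2.5000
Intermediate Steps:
Function('v')(f) = Add(Rational(-5, 8), Mul(Rational(1, 8), f)) (Function('v')(f) = Mul(Rational(1, 8), Add(f, Mul(-1, 5))) = Mul(Rational(1, 8), Add(f, -5)) = Mul(Rational(1, 8), Add(-5, f)) = Add(Rational(-5, 8), Mul(Rational(1, 8), f)))
Mul(Mul(Add(-1, Mul(-1, -3)), 10), Function('v')(4)) = Mul(Mul(Add(-1, Mul(-1, -3)), 10), Add(Rational(-5, 8), Mul(Rational(1, 8), 4))) = Mul(Mul(Add(-1, 3), 10), Add(Rational(-5, 8), Rational(1, 2))) = Mul(Mul(2, 10), Rational(-1, 8)) = Mul(20, Rational(-1, 8)) = Rational(-5, 2)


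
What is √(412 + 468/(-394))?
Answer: √15943210/197 ≈ 20.268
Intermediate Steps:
√(412 + 468/(-394)) = √(412 + 468*(-1/394)) = √(412 - 234/197) = √(80930/197) = √15943210/197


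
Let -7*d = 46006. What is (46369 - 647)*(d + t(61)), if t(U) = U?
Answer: -2083963038/7 ≈ -2.9771e+8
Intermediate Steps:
d = -46006/7 (d = -⅐*46006 = -46006/7 ≈ -6572.3)
(46369 - 647)*(d + t(61)) = (46369 - 647)*(-46006/7 + 61) = 45722*(-45579/7) = -2083963038/7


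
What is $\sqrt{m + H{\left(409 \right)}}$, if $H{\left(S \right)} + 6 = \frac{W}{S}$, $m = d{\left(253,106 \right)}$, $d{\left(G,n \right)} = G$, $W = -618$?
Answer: $\frac{\sqrt{41065645}}{409} \approx 15.668$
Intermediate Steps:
$m = 253$
$H{\left(S \right)} = -6 - \frac{618}{S}$
$\sqrt{m + H{\left(409 \right)}} = \sqrt{253 - \left(6 + \frac{618}{409}\right)} = \sqrt{253 - \frac{3072}{409}} = \sqrt{\frac{100405}{409}} = \frac{\sqrt{41065645}}{409}$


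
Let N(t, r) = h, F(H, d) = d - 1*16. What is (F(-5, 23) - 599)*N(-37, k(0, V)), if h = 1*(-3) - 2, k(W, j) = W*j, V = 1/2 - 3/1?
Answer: 2960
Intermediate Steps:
V = -5/2 (V = 1*(½) - 3*1 = ½ - 3 = -5/2 ≈ -2.5000)
F(H, d) = -16 + d (F(H, d) = d - 16 = -16 + d)
h = -5 (h = -3 - 2 = -5)
N(t, r) = -5
(F(-5, 23) - 599)*N(-37, k(0, V)) = ((-16 + 23) - 599)*(-5) = (7 - 599)*(-5) = -592*(-5) = 2960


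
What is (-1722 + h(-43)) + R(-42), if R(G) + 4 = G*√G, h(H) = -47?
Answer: -1773 - 42*I*√42 ≈ -1773.0 - 272.19*I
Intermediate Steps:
R(G) = -4 + G^(3/2) (R(G) = -4 + G*√G = -4 + G^(3/2))
(-1722 + h(-43)) + R(-42) = (-1722 - 47) + (-4 + (-42)^(3/2)) = -1769 + (-4 - 42*I*√42) = -1773 - 42*I*√42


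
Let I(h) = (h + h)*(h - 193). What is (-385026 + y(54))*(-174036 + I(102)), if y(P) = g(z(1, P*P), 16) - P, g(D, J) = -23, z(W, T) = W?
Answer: 74170837800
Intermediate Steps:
y(P) = -23 - P
I(h) = 2*h*(-193 + h) (I(h) = (2*h)*(-193 + h) = 2*h*(-193 + h))
(-385026 + y(54))*(-174036 + I(102)) = (-385026 + (-23 - 1*54))*(-174036 + 2*102*(-193 + 102)) = (-385026 + (-23 - 54))*(-174036 + 2*102*(-91)) = (-385026 - 77)*(-174036 - 18564) = -385103*(-192600) = 74170837800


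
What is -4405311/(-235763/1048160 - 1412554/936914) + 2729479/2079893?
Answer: 136333054810158400651213/53619397499914631 ≈ 2.5426e+6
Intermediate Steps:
-4405311/(-235763/1048160 - 1412554/936914) + 2729479/2079893 = -4405311/(-235763*1/1048160 - 1412554*1/936914) + 2729479*(1/2079893) = -4405311/(-235763/1048160 - 64207/42587) + 2729479/2079893 = -4405311/(-77339648001/44637989920) + 2729479/2079893 = -4405311*(-44637989920/77339648001) + 2729479/2079893 = 65548076004155040/25779882667 + 2729479/2079893 = 136333054810158400651213/53619397499914631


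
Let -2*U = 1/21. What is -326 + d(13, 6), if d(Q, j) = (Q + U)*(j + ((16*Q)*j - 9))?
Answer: 221611/14 ≈ 15829.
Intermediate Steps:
U = -1/42 (U = -½/21 = -½*1/21 = -1/42 ≈ -0.023810)
d(Q, j) = (-1/42 + Q)*(-9 + j + 16*Q*j) (d(Q, j) = (Q - 1/42)*(j + ((16*Q)*j - 9)) = (-1/42 + Q)*(j + (16*Q*j - 9)) = (-1/42 + Q)*(j + (-9 + 16*Q*j)) = (-1/42 + Q)*(-9 + j + 16*Q*j))
-326 + d(13, 6) = -326 + (3/14 - 9*13 - 1/42*6 + 16*6*13² + (13/21)*13*6) = -326 + (3/14 - 117 - ⅐ + 16*6*169 + 338/7) = -326 + (3/14 - 117 - ⅐ + 16224 + 338/7) = -326 + 226175/14 = 221611/14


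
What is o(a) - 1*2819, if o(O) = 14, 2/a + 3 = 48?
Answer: -2805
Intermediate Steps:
a = 2/45 (a = 2/(-3 + 48) = 2/45 ≈ 0.044444)
o(a) - 1*2819 = 14 - 1*2819 = 14 - 2819 = -2805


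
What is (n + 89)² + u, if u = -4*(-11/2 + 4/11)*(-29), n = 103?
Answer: 398950/11 ≈ 36268.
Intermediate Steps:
u = -6554/11 (u = -4*(-11*½ + 4*(1/11))*(-29) = -4*(-11/2 + 4/11)*(-29) = -4*(-113/22)*(-29) = (226/11)*(-29) = -6554/11 ≈ -595.82)
(n + 89)² + u = (103 + 89)² - 6554/11 = 192² - 6554/11 = 36864 - 6554/11 = 398950/11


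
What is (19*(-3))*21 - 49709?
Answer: -50906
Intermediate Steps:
(19*(-3))*21 - 49709 = -57*21 - 49709 = -1197 - 49709 = -50906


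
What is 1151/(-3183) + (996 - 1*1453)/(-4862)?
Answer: -4141531/15475746 ≈ -0.26761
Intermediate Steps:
1151/(-3183) + (996 - 1*1453)/(-4862) = 1151*(-1/3183) + (996 - 1453)*(-1/4862) = -1151/3183 - 457*(-1/4862) = -1151/3183 + 457/4862 = -4141531/15475746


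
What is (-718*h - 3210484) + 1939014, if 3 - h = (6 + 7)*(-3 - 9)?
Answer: -1385632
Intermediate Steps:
h = 159 (h = 3 - (6 + 7)*(-3 - 9) = 3 - 13*(-12) = 3 - 1*(-156) = 3 + 156 = 159)
(-718*h - 3210484) + 1939014 = (-718*159 - 3210484) + 1939014 = (-114162 - 3210484) + 1939014 = -3324646 + 1939014 = -1385632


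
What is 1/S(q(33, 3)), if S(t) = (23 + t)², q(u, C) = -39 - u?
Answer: 1/2401 ≈ 0.00041649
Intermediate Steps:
1/S(q(33, 3)) = 1/((23 + (-39 - 1*33))²) = 1/((23 + (-39 - 33))²) = 1/((23 - 72)²) = 1/((-49)²) = 1/2401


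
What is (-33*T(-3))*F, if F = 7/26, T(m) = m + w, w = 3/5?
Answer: 1386/65 ≈ 21.323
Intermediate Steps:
w = 3/5 (w = 3*(1/5) = 3/5 ≈ 0.60000)
T(m) = 3/5 + m (T(m) = m + 3/5 = 3/5 + m)
F = 7/26 (F = 7*(1/26) = 7/26 ≈ 0.26923)
(-33*T(-3))*F = -33*(3/5 - 3)*(7/26) = -33*(-12/5)*(7/26) = (396/5)*(7/26) = 1386/65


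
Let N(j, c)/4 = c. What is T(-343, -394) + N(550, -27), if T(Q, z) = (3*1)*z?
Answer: -1290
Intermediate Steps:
N(j, c) = 4*c
T(Q, z) = 3*z
T(-343, -394) + N(550, -27) = 3*(-394) + 4*(-27) = -1182 - 108 = -1290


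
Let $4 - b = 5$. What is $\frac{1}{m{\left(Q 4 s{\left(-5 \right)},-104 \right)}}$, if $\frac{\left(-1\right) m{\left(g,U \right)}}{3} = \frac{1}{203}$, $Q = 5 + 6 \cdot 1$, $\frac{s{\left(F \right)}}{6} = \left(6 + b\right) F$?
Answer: $- \frac{203}{3} \approx -67.667$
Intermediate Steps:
$b = -1$ ($b = 4 - 5 = -1$)
$s{\left(F \right)} = 30 F$ ($s{\left(F \right)} = 6 \left(6 - 1\right) F = 6 \cdot 5 F = 30 F$)
$Q = 11$ ($Q = 5 + 6 = 11$)
$m{\left(g,U \right)} = - \frac{3}{203}$
$\frac{1}{m{\left(Q 4 s{\left(-5 \right)},-104 \right)}} = \frac{1}{- \frac{3}{203}} = - \frac{203}{3}$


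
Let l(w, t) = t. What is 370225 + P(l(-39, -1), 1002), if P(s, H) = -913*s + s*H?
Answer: 370136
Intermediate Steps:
P(s, H) = -913*s + H*s
370225 + P(l(-39, -1), 1002) = 370225 - (-913 + 1002) = 370225 - 1*89 = 370225 - 89 = 370136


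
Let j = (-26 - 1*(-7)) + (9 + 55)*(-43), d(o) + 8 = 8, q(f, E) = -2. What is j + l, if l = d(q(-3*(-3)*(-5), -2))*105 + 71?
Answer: -2700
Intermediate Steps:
d(o) = 0 (d(o) = -8 + 8 = 0)
l = 71 (l = 0*105 + 71 = 0 + 71 = 71)
j = -2771 (j = (-26 + 7) + 64*(-43) = -19 - 2752 = -2771)
j + l = -2771 + 71 = -2700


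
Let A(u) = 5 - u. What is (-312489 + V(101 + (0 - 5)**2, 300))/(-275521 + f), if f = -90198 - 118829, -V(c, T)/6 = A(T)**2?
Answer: 278213/161516 ≈ 1.7225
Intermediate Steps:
V(c, T) = -6*(5 - T)**2
f = -209027
(-312489 + V(101 + (0 - 5)**2, 300))/(-275521 + f) = (-312489 - 6*(-5 + 300)**2)/(-275521 - 209027) = (-312489 - 6*295**2)/(-484548) = (-312489 - 6*87025)*(-1/484548) = (-312489 - 522150)*(-1/484548) = -834639*(-1/484548) = 278213/161516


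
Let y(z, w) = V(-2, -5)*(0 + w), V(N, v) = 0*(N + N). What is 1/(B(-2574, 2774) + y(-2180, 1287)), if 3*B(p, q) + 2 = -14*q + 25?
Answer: -3/38813 ≈ -7.7294e-5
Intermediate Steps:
V(N, v) = 0 (V(N, v) = 0*(2*N) = 0)
B(p, q) = 23/3 - 14*q/3 (B(p, q) = -⅔ + (-14*q + 25)/3 = -⅔ + (25 - 14*q)/3 = -⅔ + (25/3 - 14*q/3) = 23/3 - 14*q/3)
y(z, w) = 0 (y(z, w) = 0*(0 + w) = 0*w = 0)
1/(B(-2574, 2774) + y(-2180, 1287)) = 1/((23/3 - 14/3*2774) + 0) = 1/((23/3 - 38836/3) + 0) = 1/(-38813/3 + 0) = 1/(-38813/3) = -3/38813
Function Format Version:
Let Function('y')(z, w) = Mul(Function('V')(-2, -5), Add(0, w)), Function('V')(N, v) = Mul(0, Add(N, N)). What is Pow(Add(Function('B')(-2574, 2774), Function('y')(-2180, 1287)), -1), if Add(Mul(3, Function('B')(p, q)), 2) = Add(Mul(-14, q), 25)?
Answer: Rational(-3, 38813) ≈ -7.7294e-5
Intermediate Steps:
Function('V')(N, v) = 0 (Function('V')(N, v) = Mul(0, Mul(2, N)) = 0)
Function('B')(p, q) = Add(Rational(23, 3), Mul(Rational(-14, 3), q)) (Function('B')(p, q) = Add(Rational(-2, 3), Mul(Rational(1, 3), Add(Mul(-14, q), 25))) = Add(Rational(-2, 3), Mul(Rational(1, 3), Add(25, Mul(-14, q)))) = Add(Rational(-2, 3), Add(Rational(25, 3), Mul(Rational(-14, 3), q))) = Add(Rational(23, 3), Mul(Rational(-14, 3), q)))
Function('y')(z, w) = 0 (Function('y')(z, w) = Mul(0, Add(0, w)) = Mul(0, w) = 0)
Pow(Add(Function('B')(-2574, 2774), Function('y')(-2180, 1287)), -1) = Pow(Add(Add(Rational(23, 3), Mul(Rational(-14, 3), 2774)), 0), -1) = Pow(Add(Add(Rational(23, 3), Rational(-38836, 3)), 0), -1) = Pow(Add(Rational(-38813, 3), 0), -1) = Pow(Rational(-38813, 3), -1) = Rational(-3, 38813)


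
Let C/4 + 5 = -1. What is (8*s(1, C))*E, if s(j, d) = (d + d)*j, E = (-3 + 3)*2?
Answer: 0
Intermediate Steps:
C = -24 (C = -20 + 4*(-1) = -20 - 4 = -24)
E = 0 (E = 0*2 = 0)
s(j, d) = 2*d*j (s(j, d) = (2*d)*j = 2*d*j)
(8*s(1, C))*E = (8*(2*(-24)*1))*0 = (8*(-48))*0 = -384*0 = 0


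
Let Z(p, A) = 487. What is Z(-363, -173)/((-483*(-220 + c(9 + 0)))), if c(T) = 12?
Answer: 487/100464 ≈ 0.0048475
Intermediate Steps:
Z(-363, -173)/((-483*(-220 + c(9 + 0)))) = 487/((-483*(-220 + 12))) = 487/((-483*(-208))) = 487/100464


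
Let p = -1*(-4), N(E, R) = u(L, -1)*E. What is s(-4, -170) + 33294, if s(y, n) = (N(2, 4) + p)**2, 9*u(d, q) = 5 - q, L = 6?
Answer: 299902/9 ≈ 33322.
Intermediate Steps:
u(d, q) = 5/9 - q/9 (u(d, q) = (5 - q)/9 = 5/9 - q/9)
N(E, R) = 2*E/3 (N(E, R) = (5/9 - 1/9*(-1))*E = (5/9 + 1/9)*E = 2*E/3)
p = 4
s(y, n) = 256/9 (s(y, n) = ((2/3)*2 + 4)**2 = (4/3 + 4)**2 = (16/3)**2 = 256/9)
s(-4, -170) + 33294 = 256/9 + 33294 = 299902/9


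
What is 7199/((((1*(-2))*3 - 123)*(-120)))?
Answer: 7199/15480 ≈ 0.46505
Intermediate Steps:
7199/((((1*(-2))*3 - 123)*(-120))) = 7199/(((-2*3 - 123)*(-120))) = 7199/(((-6 - 123)*(-120))) = 7199/((-129*(-120))) = 7199/15480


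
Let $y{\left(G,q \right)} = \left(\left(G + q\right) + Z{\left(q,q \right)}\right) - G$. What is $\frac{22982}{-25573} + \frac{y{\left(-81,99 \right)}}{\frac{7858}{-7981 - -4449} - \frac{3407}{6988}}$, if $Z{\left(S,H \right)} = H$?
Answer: $- \frac{10542730207630}{142665859637} \approx -73.898$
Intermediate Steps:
$y{\left(G,q \right)} = 2 q$ ($y{\left(G,q \right)} = \left(\left(G + q\right) + q\right) - G = \left(G + 2 q\right) - G = 2 q$)
$\frac{22982}{-25573} + \frac{y{\left(-81,99 \right)}}{\frac{7858}{-7981 - -4449} - \frac{3407}{6988}} = \frac{22982}{-25573} + \frac{2 \cdot 99}{\frac{7858}{-7981 - -4449} - \frac{3407}{6988}} = 22982 \left(- \frac{1}{25573}\right) + \frac{198}{\frac{7858}{-7981 + 4449} - \frac{3407}{6988}} = - \frac{22982}{25573} + \frac{198}{\frac{7858}{-3532} - \frac{3407}{6988}} = - \frac{22982}{25573} + \frac{198}{7858 \left(- \frac{1}{3532}\right) - \frac{3407}{6988}} = - \frac{22982}{25573} + \frac{198}{- \frac{3929}{1766} - \frac{3407}{6988}} = - \frac{22982}{25573} + \frac{198}{- \frac{16736307}{6170404}} = - \frac{22982}{25573} + 198 \left(- \frac{6170404}{16736307}\right) = - \frac{22982}{25573} - \frac{407246664}{5578769} = - \frac{10542730207630}{142665859637}$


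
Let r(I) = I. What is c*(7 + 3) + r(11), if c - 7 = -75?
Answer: -669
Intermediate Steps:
c = -68 (c = 7 - 75 = -68)
c*(7 + 3) + r(11) = -68*(7 + 3) + 11 = -68*10 + 11 = -680 + 11 = -669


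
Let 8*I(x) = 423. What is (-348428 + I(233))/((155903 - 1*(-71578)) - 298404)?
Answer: 2787001/567384 ≈ 4.9120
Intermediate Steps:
I(x) = 423/8 (I(x) = (⅛)*423 = 423/8)
(-348428 + I(233))/((155903 - 1*(-71578)) - 298404) = (-348428 + 423/8)/((155903 - 1*(-71578)) - 298404) = -2787001/(8*((155903 + 71578) - 298404)) = -2787001/(8*(227481 - 298404)) = -2787001/8/(-70923) = -2787001/8*(-1/70923) = 2787001/567384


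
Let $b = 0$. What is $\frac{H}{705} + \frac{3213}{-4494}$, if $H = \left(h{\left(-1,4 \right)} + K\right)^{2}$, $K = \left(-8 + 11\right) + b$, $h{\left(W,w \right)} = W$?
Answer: $- \frac{107009}{150870} \approx -0.70928$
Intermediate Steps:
$K = 3$ ($K = \left(-8 + 11\right) + 0 = 3 + 0 = 3$)
$H = 4$ ($H = \left(-1 + 3\right)^{2} = 2^{2} = 4$)
$\frac{H}{705} + \frac{3213}{-4494} = \frac{4}{705} + \frac{3213}{-4494} = 4 \cdot \frac{1}{705} + 3213 \left(- \frac{1}{4494}\right) = \frac{4}{705} - \frac{153}{214} = - \frac{107009}{150870}$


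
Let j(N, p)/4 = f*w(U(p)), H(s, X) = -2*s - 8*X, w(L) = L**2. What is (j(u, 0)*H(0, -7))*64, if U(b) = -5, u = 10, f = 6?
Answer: 2150400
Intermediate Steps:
H(s, X) = -8*X - 2*s
j(N, p) = 600 (j(N, p) = 4*(6*(-5)**2) = 4*(6*25) = 4*150 = 600)
(j(u, 0)*H(0, -7))*64 = (600*(-8*(-7) - 2*0))*64 = (600*(56 + 0))*64 = (600*56)*64 = 33600*64 = 2150400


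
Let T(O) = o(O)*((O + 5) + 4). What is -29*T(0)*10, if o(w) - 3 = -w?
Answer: -7830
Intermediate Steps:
o(w) = 3 - w
T(O) = (3 - O)*(9 + O) (T(O) = (3 - O)*((O + 5) + 4) = (3 - O)*((5 + O) + 4) = (3 - O)*(9 + O))
-29*T(0)*10 = -(-29)*(-3 + 0)*(9 + 0)*10 = -(-29)*(-3)*9*10 = -29*27*10 = -783*10 = -7830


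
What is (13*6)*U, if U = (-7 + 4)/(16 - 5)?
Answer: -234/11 ≈ -21.273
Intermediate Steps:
U = -3/11 ≈ -0.27273
(13*6)*U = (13*6)*(-3/11) = 78*(-3/11) = -234/11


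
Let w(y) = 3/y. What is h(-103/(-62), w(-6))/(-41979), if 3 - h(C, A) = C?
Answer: -83/2602698 ≈ -3.1890e-5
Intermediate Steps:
h(C, A) = 3 - C
h(-103/(-62), w(-6))/(-41979) = (3 - (-103)/(-62))/(-41979) = (3 - (-103)*(-1)/62)*(-1/41979) = (3 - 1*103/62)*(-1/41979) = (3 - 103/62)*(-1/41979) = (83/62)*(-1/41979) = -83/2602698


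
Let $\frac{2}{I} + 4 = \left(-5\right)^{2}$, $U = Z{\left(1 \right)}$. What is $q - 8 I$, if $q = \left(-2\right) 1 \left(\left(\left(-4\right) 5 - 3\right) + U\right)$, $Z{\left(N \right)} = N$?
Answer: $\frac{908}{21} \approx 43.238$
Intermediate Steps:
$U = 1$
$I = \frac{2}{21}$ ($I = \frac{2}{-4 + \left(-5\right)^{2}} = \frac{2}{-4 + 25} = \frac{2}{21} \approx 0.095238$)
$q = 44$ ($q = \left(-2\right) 1 \left(\left(\left(-4\right) 5 - 3\right) + 1\right) = - 2 \left(\left(-20 - 3\right) + 1\right) = - 2 \left(-23 + 1\right) = \left(-2\right) \left(-22\right) = 44$)
$q - 8 I = 44 - \frac{16}{21} = \frac{908}{21}$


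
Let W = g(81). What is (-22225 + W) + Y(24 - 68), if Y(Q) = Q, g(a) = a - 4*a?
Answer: -22512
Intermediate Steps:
g(a) = -3*a
W = -243 (W = -3*81 = -243)
(-22225 + W) + Y(24 - 68) = (-22225 - 243) + (24 - 68) = -22468 - 44 = -22512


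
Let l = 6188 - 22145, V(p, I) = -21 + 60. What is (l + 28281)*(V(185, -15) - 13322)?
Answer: -163699692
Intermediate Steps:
V(p, I) = 39
l = -15957
(l + 28281)*(V(185, -15) - 13322) = (-15957 + 28281)*(39 - 13322) = 12324*(-13283) = -163699692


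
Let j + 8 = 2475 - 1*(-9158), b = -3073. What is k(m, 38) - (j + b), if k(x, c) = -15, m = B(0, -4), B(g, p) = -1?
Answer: -8567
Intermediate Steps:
m = -1
j = 11625 (j = -8 + (2475 - 1*(-9158)) = -8 + (2475 + 9158) = -8 + 11633 = 11625)
k(m, 38) - (j + b) = -15 - (11625 - 3073) = -15 - 1*8552 = -15 - 8552 = -8567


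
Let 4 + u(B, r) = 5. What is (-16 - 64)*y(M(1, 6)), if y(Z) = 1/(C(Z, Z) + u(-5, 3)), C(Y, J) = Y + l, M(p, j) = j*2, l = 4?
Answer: -80/17 ≈ -4.7059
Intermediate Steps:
u(B, r) = 1 (u(B, r) = -4 + 5 = 1)
M(p, j) = 2*j
C(Y, J) = 4 + Y (C(Y, J) = Y + 4 = 4 + Y)
y(Z) = 1/(5 + Z) (y(Z) = 1/((4 + Z) + 1) = 1/(5 + Z))
(-16 - 64)*y(M(1, 6)) = (-16 - 64)/(5 + 2*6) = -80/(5 + 12) = -80/17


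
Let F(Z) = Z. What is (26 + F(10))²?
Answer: 1296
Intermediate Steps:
(26 + F(10))² = (26 + 10)² = 36² = 1296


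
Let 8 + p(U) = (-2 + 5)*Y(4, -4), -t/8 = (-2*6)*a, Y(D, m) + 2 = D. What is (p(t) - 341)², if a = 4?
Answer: 117649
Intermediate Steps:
Y(D, m) = -2 + D
t = 384 (t = -8*(-2*6)*4 = -(-96)*4 = -8*(-48) = 384)
p(U) = -2 (p(U) = -8 + (-2 + 5)*(-2 + 4) = -8 + 3*2 = -8 + 6 = -2)
(p(t) - 341)² = (-2 - 341)² = (-343)² = 117649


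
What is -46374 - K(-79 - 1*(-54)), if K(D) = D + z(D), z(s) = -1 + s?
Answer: -46323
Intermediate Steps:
K(D) = -1 + 2*D (K(D) = D + (-1 + D) = -1 + 2*D)
-46374 - K(-79 - 1*(-54)) = -46374 - (-1 + 2*(-79 - 1*(-54))) = -46374 - (-1 + 2*(-79 + 54)) = -46374 - (-1 + 2*(-25)) = -46374 - (-1 - 50) = -46374 - 1*(-51) = -46374 + 51 = -46323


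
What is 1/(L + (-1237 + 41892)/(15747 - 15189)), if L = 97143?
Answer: 558/54246449 ≈ 1.0286e-5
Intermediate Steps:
1/(L + (-1237 + 41892)/(15747 - 15189)) = 1/(97143 + (-1237 + 41892)/(15747 - 15189)) = 1/(97143 + 40655/558) = 1/(54246449/558) = 558/54246449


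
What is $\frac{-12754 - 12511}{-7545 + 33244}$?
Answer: $- \frac{815}{829} \approx -0.98311$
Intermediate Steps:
$\frac{-12754 - 12511}{-7545 + 33244} = - \frac{25265}{25699} = \left(-25265\right) \frac{1}{25699} = - \frac{815}{829}$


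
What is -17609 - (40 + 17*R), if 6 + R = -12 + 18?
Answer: -17649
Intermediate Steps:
R = 0 (R = -6 + (-12 + 18) = -6 + 6 = 0)
-17609 - (40 + 17*R) = -17609 - (40 + 17*0) = -17609 - (40 + 0) = -17609 - 1*40 = -17609 - 40 = -17649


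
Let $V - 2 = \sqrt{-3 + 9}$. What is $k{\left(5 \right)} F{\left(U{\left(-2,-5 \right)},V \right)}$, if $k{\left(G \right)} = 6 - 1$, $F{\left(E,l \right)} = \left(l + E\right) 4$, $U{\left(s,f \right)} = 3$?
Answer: $100 + 20 \sqrt{6} \approx 148.99$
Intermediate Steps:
$V = 2 + \sqrt{6}$ ($V = 2 + \sqrt{-3 + 9} = 2 + \sqrt{6} \approx 4.4495$)
$F{\left(E,l \right)} = 4 E + 4 l$ ($F{\left(E,l \right)} = \left(E + l\right) 4 = 4 E + 4 l$)
$k{\left(G \right)} = 5$ ($k{\left(G \right)} = 6 - 1 = 5$)
$k{\left(5 \right)} F{\left(U{\left(-2,-5 \right)},V \right)} = 5 \left(4 \cdot 3 + 4 \left(2 + \sqrt{6}\right)\right) = 5 \left(12 + \left(8 + 4 \sqrt{6}\right)\right) = 5 \left(20 + 4 \sqrt{6}\right) = 100 + 20 \sqrt{6}$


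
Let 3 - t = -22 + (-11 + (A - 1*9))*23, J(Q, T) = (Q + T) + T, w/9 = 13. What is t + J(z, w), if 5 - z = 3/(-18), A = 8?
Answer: 3241/6 ≈ 540.17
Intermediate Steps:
w = 117 (w = 9*13 = 117)
z = 31/6 (z = 5 - 3/(-18) = 5 - 3*(-1)/18 = 5 - 1*(-⅙) = 5 + ⅙ = 31/6 ≈ 5.1667)
J(Q, T) = Q + 2*T
t = 301 (t = 3 - (-22 + (-11 + (8 - 1*9))*23) = 3 - (-22 + (-11 + (8 - 9))*23) = 3 - (-22 + (-11 - 1)*23) = 3 - (-22 - 12*23) = 3 - (-22 - 276) = 3 - 1*(-298) = 3 + 298 = 301)
t + J(z, w) = 301 + (31/6 + 2*117) = 301 + (31/6 + 234) = 301 + 1435/6 = 3241/6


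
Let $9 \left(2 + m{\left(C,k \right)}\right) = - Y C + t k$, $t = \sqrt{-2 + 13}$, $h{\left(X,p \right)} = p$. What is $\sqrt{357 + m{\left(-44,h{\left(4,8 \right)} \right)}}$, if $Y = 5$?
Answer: $\frac{\sqrt{3415 + 8 \sqrt{11}}}{3} \approx 19.555$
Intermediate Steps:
$t = \sqrt{11} \approx 3.3166$
$m{\left(C,k \right)} = -2 - \frac{5 C}{9} + \frac{k \sqrt{11}}{9}$ ($m{\left(C,k \right)} = -2 + \frac{\left(-1\right) 5 C + \sqrt{11} k}{9} = -2 + \frac{- 5 C + k \sqrt{11}}{9} = -2 - \left(\frac{5 C}{9} - \frac{k \sqrt{11}}{9}\right) = -2 - \frac{5 C}{9} + \frac{k \sqrt{11}}{9}$)
$\sqrt{357 + m{\left(-44,h{\left(4,8 \right)} \right)}} = \sqrt{357 - \left(- \frac{202}{9} - \frac{8 \sqrt{11}}{9}\right)} = \sqrt{357 + \left(-2 + \frac{220}{9} + \frac{8 \sqrt{11}}{9}\right)} = \sqrt{357 + \left(\frac{202}{9} + \frac{8 \sqrt{11}}{9}\right)} = \sqrt{\frac{3415}{9} + \frac{8 \sqrt{11}}{9}}$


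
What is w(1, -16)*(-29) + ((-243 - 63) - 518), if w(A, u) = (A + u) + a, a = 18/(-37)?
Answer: -13871/37 ≈ -374.89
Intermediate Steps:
a = -18/37 (a = 18*(-1/37) = -18/37 ≈ -0.48649)
w(A, u) = -18/37 + A + u (w(A, u) = (A + u) - 18/37 = -18/37 + A + u)
w(1, -16)*(-29) + ((-243 - 63) - 518) = (-18/37 + 1 - 16)*(-29) + ((-243 - 63) - 518) = -573/37*(-29) + (-306 - 518) = 16617/37 - 824 = -13871/37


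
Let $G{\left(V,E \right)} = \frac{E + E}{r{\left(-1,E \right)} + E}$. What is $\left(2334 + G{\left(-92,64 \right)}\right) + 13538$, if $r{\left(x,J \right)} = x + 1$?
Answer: $15874$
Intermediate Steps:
$r{\left(x,J \right)} = 1 + x$
$G{\left(V,E \right)} = 2$ ($G{\left(V,E \right)} = \frac{E + E}{\left(1 - 1\right) + E} = \frac{2 E}{0 + E} = \frac{2 E}{E} = 2$)
$\left(2334 + G{\left(-92,64 \right)}\right) + 13538 = \left(2334 + 2\right) + 13538 = 2336 + 13538 = 15874$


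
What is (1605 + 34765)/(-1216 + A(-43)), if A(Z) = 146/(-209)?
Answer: -760133/25429 ≈ -29.892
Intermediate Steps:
A(Z) = -146/209 (A(Z) = 146*(-1/209) = -146/209)
(1605 + 34765)/(-1216 + A(-43)) = (1605 + 34765)/(-1216 - 146/209) = 36370/(-254290/209) = 36370*(-209/254290) = -760133/25429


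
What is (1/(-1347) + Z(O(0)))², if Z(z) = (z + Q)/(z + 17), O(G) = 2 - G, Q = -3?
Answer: 1865956/655001649 ≈ 0.0028488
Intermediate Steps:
Z(z) = (-3 + z)/(17 + z) (Z(z) = (z - 3)/(z + 17) = (-3 + z)/(17 + z))
(1/(-1347) + Z(O(0)))² = (1/(-1347) + (-3 + (2 - 1*0))/(17 + (2 - 1*0)))² = (-1/1347 + (-3 + (2 + 0))/(17 + (2 + 0)))² = (-1/1347 + (-3 + 2)/(17 + 2))² = (-1/1347 - 1/19)² = (-1366/25593)² = 1865956/655001649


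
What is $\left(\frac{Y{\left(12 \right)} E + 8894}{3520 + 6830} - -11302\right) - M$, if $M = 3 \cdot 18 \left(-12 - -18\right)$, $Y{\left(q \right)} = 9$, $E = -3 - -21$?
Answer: $\frac{56815678}{5175} \approx 10979.0$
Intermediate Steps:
$E = 18$ ($E = -3 + 21 = 18$)
$M = 324$ ($M = 54 \left(-12 + 18\right) = 54 \cdot 6 = 324$)
$\left(\frac{Y{\left(12 \right)} E + 8894}{3520 + 6830} - -11302\right) - M = \left(\frac{9 \cdot 18 + 8894}{3520 + 6830} - -11302\right) - 324 = \left(\frac{162 + 8894}{10350} + 11302\right) - 324 = \left(9056 \cdot \frac{1}{10350} + 11302\right) - 324 = \left(\frac{4528}{5175} + 11302\right) - 324 = \frac{58492378}{5175} - 324 = \frac{56815678}{5175}$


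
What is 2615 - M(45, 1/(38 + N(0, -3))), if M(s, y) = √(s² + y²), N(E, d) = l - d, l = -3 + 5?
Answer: 2615 - √3744226/43 ≈ 2570.0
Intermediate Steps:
l = 2
N(E, d) = 2 - d
2615 - M(45, 1/(38 + N(0, -3))) = 2615 - √(45² + (1/(38 + (2 - 1*(-3))))²) = 2615 - √(2025 + (1/(38 + (2 + 3)))²) = 2615 - √(2025 + (1/(38 + 5))²) = 2615 - √(2025 + (1/43)²) = 2615 - √(2025 + 1/1849) = 2615 - √(3744226/1849) = 2615 - √3744226/43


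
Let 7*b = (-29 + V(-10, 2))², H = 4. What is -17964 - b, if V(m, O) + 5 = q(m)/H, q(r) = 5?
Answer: -2029129/112 ≈ -18117.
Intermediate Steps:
V(m, O) = -15/4 (V(m, O) = -5 + 5/4 = -15/4)
b = 17161/112 (b = (-29 - 15/4)²/7 = (-131/4)²/7 = (⅐)*(17161/16) = 17161/112 ≈ 153.22)
-17964 - b = -17964 - 1*17161/112 = -17964 - 17161/112 = -2029129/112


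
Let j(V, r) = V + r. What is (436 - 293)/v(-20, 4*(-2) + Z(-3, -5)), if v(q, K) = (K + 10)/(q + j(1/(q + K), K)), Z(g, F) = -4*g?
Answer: -36751/224 ≈ -164.07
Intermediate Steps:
v(q, K) = (10 + K)/(K + q + 1/(K + q)) (v(q, K) = (K + 10)/(q + (1/(q + K) + K)) = (10 + K)/(q + (1/(K + q) + K)) = (10 + K)/(q + (K + 1/(K + q))) = (10 + K)/(K + q + 1/(K + q)))
(436 - 293)/v(-20, 4*(-2) + Z(-3, -5)) = (436 - 293)/(((10 + (4*(-2) - 4*(-3)))*((4*(-2) - 4*(-3)) - 20)/(1 + (4*(-2) - 4*(-3))*((4*(-2) - 4*(-3)) - 20) - 20*((4*(-2) - 4*(-3)) - 20)))) = 143/(((10 + (-8 + 12))*((-8 + 12) - 20)/(1 + (-8 + 12)*((-8 + 12) - 20) - 20*((-8 + 12) - 20)))) = 143/(((10 + 4)*(4 - 20)/(1 + 4*(4 - 20) - 20*(4 - 20)))) = 143/((14*(-16)/(1 + 4*(-16) - 20*(-16)))) = 143/((14*(-16)/(1 - 64 + 320))) = 143/((14*(-16)/257)) = 143/(((1/257)*14*(-16))) = 143/(-224/257) = 143*(-257/224) = -36751/224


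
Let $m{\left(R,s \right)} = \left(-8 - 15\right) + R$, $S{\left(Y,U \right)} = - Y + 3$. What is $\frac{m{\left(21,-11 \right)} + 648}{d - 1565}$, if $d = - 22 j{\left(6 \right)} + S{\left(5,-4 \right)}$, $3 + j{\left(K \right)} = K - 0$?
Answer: $- \frac{646}{1633} \approx -0.39559$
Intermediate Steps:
$S{\left(Y,U \right)} = 3 - Y$
$j{\left(K \right)} = -3 + K$ ($j{\left(K \right)} = -3 + \left(K - 0\right) = -3 + \left(K + 0\right) = -3 + K$)
$m{\left(R,s \right)} = -23 + R$
$d = -68$ ($d = - 22 \left(-3 + 6\right) + \left(3 - 5\right) = \left(-22\right) 3 + \left(3 - 5\right) = -66 - 2 = -68$)
$\frac{m{\left(21,-11 \right)} + 648}{d - 1565} = \frac{\left(-23 + 21\right) + 648}{-68 - 1565} = \frac{-2 + 648}{-1633} = 646 \left(- \frac{1}{1633}\right) = - \frac{646}{1633}$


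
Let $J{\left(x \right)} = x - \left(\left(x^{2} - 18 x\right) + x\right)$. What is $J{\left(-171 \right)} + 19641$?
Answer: $-12678$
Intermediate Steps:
$J{\left(x \right)} = - x^{2} + 18 x$ ($J{\left(x \right)} = x - \left(x^{2} - 17 x\right) = - x^{2} + 18 x$)
$J{\left(-171 \right)} + 19641 = - 171 \left(18 - -171\right) + 19641 = - 171 \left(18 + 171\right) + 19641 = \left(-171\right) 189 + 19641 = -32319 + 19641 = -12678$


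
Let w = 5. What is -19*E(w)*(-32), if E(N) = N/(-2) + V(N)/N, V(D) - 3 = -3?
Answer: -1520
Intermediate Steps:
V(D) = 0 (V(D) = 3 - 3 = 0)
E(N) = -N/2 (E(N) = N/(-2) + 0/N = N*(-½) + 0 = -N/2 + 0 = -N/2)
-19*E(w)*(-32) = -(-19)*5/2*(-32) = -19*(-5/2)*(-32) = (95/2)*(-32) = -1520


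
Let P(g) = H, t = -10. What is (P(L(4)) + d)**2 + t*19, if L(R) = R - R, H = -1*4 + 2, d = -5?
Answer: -141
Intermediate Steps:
H = -2 (H = -4 + 2 = -2)
L(R) = 0
P(g) = -2
(P(L(4)) + d)**2 + t*19 = (-2 - 5)**2 - 10*19 = (-7)**2 - 190 = 49 - 190 = -141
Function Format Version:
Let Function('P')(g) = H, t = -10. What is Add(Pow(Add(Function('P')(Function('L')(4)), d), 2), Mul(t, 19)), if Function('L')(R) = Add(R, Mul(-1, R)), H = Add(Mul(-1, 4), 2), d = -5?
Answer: -141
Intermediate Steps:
H = -2 (H = Add(-4, 2) = -2)
Function('L')(R) = 0
Function('P')(g) = -2
Add(Pow(Add(Function('P')(Function('L')(4)), d), 2), Mul(t, 19)) = Add(Pow(Add(-2, -5), 2), Mul(-10, 19)) = Add(Pow(-7, 2), -190) = Add(49, -190) = -141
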